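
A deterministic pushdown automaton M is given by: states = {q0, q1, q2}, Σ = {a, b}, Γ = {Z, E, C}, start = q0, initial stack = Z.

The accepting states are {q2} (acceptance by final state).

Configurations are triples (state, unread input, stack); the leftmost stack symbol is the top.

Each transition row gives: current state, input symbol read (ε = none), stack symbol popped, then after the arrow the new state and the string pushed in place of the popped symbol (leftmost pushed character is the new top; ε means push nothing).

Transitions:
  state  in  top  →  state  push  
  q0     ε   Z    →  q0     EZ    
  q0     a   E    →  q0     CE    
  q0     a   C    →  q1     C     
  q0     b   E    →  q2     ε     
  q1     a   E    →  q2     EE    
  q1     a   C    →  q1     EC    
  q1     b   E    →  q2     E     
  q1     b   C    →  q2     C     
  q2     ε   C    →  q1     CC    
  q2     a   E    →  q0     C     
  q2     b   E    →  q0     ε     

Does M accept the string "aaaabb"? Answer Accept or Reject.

(q0, aaaabb, Z)
  ε-move, top Z: go to q0, push EZ → (q0, aaaabb, EZ)
  read a, top E: go to q0, push CE → (q0, aaabb, CEZ)
  read a, top C: go to q1, push C → (q1, aabb, CEZ)
  read a, top C: go to q1, push EC → (q1, abb, ECEZ)
  read a, top E: go to q2, push EE → (q2, bb, EECEZ)
  read b, top E: go to q0, push ε → (q0, b, ECEZ)
  read b, top E: go to q2, push ε → (q2, ε, CEZ)
All input consumed; state q2 ∈ F.

Accept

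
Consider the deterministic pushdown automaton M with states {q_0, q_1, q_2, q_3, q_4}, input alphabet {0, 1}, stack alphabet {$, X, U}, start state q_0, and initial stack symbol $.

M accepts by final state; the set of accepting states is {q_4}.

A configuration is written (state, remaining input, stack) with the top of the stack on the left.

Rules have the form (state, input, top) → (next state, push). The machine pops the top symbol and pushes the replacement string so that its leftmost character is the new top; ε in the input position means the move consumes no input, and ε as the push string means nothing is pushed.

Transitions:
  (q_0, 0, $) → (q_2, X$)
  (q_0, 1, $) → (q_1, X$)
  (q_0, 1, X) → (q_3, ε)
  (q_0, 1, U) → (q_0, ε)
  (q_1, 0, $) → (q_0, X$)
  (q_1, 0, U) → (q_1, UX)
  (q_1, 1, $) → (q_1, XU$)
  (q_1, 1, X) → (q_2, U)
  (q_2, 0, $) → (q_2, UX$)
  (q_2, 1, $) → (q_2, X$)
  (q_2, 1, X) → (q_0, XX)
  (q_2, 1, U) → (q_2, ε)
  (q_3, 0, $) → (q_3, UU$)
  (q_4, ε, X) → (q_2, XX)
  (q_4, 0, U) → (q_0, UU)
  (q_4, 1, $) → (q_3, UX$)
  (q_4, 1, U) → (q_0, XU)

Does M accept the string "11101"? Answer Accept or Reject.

(q_0, 11101, $) ⊢ (q_1, 1101, X$) ⊢ (q_2, 101, U$) ⊢ (q_2, 01, $) ⊢ (q_2, 1, UX$) ⊢ (q_2, ε, X$)
All input consumed; state q_2 ∉ F and no further ε-move applies.

Reject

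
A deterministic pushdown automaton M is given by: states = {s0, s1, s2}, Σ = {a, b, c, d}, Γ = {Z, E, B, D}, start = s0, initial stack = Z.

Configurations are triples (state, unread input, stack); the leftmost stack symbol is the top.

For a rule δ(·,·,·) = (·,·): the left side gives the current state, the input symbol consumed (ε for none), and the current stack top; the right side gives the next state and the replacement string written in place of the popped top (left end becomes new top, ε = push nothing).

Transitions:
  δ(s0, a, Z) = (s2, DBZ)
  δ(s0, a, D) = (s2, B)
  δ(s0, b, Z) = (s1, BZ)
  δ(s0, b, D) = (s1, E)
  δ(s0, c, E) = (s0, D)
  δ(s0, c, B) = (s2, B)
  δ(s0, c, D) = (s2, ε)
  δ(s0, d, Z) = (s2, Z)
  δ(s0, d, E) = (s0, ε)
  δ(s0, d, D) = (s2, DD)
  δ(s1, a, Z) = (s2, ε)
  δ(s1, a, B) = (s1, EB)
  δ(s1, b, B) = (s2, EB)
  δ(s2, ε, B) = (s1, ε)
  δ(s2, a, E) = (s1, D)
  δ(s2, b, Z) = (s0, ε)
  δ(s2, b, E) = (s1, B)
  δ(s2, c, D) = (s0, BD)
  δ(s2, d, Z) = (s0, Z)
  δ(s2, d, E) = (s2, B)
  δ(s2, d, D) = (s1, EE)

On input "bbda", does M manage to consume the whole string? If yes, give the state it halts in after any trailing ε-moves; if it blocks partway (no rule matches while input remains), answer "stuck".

s1

(s0, bbda, Z) ⊢ (s1, bda, BZ) ⊢ (s2, da, EBZ) ⊢ (s2, a, BBZ) ⊢ (s1, a, BZ) ⊢ (s1, ε, EBZ)
All input consumed; M is in state s1.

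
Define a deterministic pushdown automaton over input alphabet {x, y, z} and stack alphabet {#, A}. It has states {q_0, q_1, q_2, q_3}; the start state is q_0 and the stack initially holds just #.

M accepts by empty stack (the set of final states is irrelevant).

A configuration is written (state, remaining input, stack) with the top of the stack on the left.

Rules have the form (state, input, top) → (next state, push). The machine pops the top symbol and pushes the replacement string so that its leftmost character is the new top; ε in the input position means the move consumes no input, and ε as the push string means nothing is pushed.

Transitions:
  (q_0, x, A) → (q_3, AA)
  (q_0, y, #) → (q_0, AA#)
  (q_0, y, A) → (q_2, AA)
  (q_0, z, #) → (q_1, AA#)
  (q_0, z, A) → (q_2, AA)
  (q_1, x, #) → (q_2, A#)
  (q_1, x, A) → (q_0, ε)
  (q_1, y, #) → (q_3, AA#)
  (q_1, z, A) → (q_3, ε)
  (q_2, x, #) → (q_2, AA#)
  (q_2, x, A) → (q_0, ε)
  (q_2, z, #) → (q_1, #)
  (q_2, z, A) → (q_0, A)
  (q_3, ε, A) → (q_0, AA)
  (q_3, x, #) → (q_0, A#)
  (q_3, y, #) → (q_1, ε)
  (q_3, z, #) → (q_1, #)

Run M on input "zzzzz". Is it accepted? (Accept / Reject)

Reject

(q_0, zzzzz, #)
  read z, top #: go to q_1, push AA# → (q_1, zzzz, AA#)
  read z, top A: go to q_3, push ε → (q_3, zzz, A#)
  ε-move, top A: go to q_0, push AA → (q_0, zzz, AA#)
  read z, top A: go to q_2, push AA → (q_2, zz, AAA#)
  read z, top A: go to q_0, push A → (q_0, z, AAA#)
  read z, top A: go to q_2, push AA → (q_2, ε, AAAA#)
All input consumed; stack is AAAA#, not empty, and no further ε-move applies.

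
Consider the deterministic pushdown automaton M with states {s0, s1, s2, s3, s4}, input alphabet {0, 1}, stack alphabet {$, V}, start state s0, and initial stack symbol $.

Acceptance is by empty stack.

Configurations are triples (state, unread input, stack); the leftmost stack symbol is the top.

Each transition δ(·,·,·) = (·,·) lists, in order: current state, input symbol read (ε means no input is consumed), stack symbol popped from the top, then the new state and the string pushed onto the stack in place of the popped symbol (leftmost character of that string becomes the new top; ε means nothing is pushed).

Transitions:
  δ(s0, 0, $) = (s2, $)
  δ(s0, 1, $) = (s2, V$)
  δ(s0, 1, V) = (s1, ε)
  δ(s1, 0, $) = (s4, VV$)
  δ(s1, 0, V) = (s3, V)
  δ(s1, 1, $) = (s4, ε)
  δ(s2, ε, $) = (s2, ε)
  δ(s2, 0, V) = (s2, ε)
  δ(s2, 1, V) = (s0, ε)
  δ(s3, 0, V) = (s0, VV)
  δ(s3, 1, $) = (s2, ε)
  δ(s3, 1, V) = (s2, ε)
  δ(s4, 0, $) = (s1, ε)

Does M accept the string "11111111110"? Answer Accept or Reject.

Accept

(s0, 11111111110, $)
  read 1, top $: go to s2, push V$ → (s2, 1111111110, V$)
  read 1, top V: go to s0, push ε → (s0, 111111110, $)
  read 1, top $: go to s2, push V$ → (s2, 11111110, V$)
  read 1, top V: go to s0, push ε → (s0, 1111110, $)
  read 1, top $: go to s2, push V$ → (s2, 111110, V$)
  read 1, top V: go to s0, push ε → (s0, 11110, $)
  read 1, top $: go to s2, push V$ → (s2, 1110, V$)
  read 1, top V: go to s0, push ε → (s0, 110, $)
  read 1, top $: go to s2, push V$ → (s2, 10, V$)
  read 1, top V: go to s0, push ε → (s0, 0, $)
  read 0, top $: go to s2, push $ → (s2, ε, $)
  ε-move, top $: go to s2, push ε → (s2, ε, ε)
All input consumed and the stack is empty.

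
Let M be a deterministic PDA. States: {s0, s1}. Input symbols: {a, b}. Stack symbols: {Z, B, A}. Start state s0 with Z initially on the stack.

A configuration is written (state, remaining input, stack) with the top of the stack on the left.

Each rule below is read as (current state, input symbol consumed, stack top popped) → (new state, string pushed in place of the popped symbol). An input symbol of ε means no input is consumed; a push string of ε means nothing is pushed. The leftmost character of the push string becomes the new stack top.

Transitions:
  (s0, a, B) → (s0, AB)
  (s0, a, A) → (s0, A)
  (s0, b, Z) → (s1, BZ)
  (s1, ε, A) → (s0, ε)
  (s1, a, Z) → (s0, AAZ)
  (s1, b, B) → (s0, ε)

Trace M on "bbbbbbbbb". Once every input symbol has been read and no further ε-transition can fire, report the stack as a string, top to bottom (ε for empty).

BZ

(s0, bbbbbbbbb, Z)
  read b, top Z: go to s1, push BZ → (s1, bbbbbbbb, BZ)
  read b, top B: go to s0, push ε → (s0, bbbbbbb, Z)
  read b, top Z: go to s1, push BZ → (s1, bbbbbb, BZ)
  read b, top B: go to s0, push ε → (s0, bbbbb, Z)
  read b, top Z: go to s1, push BZ → (s1, bbbb, BZ)
  read b, top B: go to s0, push ε → (s0, bbb, Z)
  read b, top Z: go to s1, push BZ → (s1, bb, BZ)
  read b, top B: go to s0, push ε → (s0, b, Z)
  read b, top Z: go to s1, push BZ → (s1, ε, BZ)
All input consumed in state s1 with stack BZ.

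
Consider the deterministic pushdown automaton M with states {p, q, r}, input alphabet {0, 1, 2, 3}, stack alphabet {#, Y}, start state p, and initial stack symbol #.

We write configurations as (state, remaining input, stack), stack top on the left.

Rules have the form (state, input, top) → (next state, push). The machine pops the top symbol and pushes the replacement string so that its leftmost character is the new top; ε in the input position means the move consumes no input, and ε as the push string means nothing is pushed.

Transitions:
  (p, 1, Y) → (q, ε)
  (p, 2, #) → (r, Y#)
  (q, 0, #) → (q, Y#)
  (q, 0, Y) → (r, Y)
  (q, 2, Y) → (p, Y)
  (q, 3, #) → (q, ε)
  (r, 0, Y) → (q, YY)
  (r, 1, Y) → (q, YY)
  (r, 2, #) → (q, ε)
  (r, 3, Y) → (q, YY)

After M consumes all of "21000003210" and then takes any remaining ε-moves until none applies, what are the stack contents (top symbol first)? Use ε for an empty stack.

(p, 21000003210, #) ⊢ (r, 1000003210, Y#) ⊢ (q, 000003210, YY#) ⊢ (r, 00003210, YY#) ⊢ (q, 0003210, YYY#) ⊢ (r, 003210, YYY#) ⊢ (q, 03210, YYYY#) ⊢ (r, 3210, YYYY#) ⊢ (q, 210, YYYYY#) ⊢ (p, 10, YYYYY#) ⊢ (q, 0, YYYY#) ⊢ (r, ε, YYYY#)
All input consumed in state r with stack YYYY#.

YYYY#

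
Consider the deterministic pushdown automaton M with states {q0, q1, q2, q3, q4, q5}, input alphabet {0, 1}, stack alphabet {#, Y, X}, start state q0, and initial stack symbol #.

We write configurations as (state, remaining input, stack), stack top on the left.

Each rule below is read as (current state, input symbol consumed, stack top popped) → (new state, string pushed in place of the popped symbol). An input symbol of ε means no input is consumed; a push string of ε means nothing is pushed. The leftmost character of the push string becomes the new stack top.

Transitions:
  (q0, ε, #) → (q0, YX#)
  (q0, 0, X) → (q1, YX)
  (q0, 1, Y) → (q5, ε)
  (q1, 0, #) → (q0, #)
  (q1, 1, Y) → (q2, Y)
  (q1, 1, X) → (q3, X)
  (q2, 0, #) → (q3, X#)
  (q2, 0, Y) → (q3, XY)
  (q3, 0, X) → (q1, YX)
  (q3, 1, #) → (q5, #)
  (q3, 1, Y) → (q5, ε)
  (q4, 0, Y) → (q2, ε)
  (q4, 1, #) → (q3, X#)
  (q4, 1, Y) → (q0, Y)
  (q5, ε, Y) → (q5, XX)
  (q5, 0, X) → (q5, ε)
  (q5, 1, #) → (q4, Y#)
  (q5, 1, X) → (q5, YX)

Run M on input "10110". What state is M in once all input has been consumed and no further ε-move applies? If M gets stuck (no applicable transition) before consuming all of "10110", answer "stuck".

(q0, 10110, #)
  ε-move, top #: go to q0, push YX# → (q0, 10110, YX#)
  read 1, top Y: go to q5, push ε → (q5, 0110, X#)
  read 0, top X: go to q5, push ε → (q5, 110, #)
  read 1, top #: go to q4, push Y# → (q4, 10, Y#)
  read 1, top Y: go to q0, push Y → (q0, 0, Y#)
No transition for (q0, 0, top Y); M blocks with input 0 remaining.

stuck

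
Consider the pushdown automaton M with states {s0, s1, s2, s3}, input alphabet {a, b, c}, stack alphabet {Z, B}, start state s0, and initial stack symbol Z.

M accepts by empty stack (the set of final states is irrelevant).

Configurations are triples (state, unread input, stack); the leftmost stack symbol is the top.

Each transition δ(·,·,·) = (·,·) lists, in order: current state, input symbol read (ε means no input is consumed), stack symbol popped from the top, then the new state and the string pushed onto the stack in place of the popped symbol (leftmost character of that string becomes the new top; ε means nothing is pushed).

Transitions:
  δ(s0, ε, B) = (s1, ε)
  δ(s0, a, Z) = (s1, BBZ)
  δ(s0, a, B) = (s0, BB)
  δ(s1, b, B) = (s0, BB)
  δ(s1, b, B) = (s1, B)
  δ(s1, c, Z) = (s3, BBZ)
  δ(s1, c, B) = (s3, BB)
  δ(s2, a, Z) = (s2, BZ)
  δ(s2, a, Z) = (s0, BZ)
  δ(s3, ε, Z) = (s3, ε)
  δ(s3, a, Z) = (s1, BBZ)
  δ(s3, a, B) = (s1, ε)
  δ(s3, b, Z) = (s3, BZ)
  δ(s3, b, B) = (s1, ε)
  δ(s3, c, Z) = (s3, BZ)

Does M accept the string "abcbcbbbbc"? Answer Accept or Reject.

Reject

No computation consumes all input and empties the stack.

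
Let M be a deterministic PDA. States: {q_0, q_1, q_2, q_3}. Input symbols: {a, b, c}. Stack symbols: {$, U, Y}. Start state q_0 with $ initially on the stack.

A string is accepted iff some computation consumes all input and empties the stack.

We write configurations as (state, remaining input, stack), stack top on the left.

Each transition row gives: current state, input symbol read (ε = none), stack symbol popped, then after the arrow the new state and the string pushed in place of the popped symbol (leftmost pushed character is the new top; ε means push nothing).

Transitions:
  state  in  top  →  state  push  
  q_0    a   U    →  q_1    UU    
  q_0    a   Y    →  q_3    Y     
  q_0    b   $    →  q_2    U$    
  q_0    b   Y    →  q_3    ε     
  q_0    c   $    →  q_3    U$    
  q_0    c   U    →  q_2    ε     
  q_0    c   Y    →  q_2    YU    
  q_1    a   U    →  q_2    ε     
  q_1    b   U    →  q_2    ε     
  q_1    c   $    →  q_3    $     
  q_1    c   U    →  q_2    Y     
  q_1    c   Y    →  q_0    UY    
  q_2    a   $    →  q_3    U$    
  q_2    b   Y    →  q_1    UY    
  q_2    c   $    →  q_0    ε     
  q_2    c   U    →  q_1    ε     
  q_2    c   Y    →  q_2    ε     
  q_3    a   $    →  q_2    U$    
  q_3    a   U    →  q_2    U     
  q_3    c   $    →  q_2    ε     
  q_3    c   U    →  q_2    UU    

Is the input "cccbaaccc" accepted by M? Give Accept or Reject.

(q_0, cccbaaccc, $)
  read c, top $: go to q_3, push U$ → (q_3, ccbaaccc, U$)
  read c, top U: go to q_2, push UU → (q_2, cbaaccc, UU$)
  read c, top U: go to q_1, push ε → (q_1, baaccc, U$)
  read b, top U: go to q_2, push ε → (q_2, aaccc, $)
  read a, top $: go to q_3, push U$ → (q_3, accc, U$)
  read a, top U: go to q_2, push U → (q_2, ccc, U$)
  read c, top U: go to q_1, push ε → (q_1, cc, $)
  read c, top $: go to q_3, push $ → (q_3, c, $)
  read c, top $: go to q_2, push ε → (q_2, ε, ε)
All input consumed and the stack is empty.

Accept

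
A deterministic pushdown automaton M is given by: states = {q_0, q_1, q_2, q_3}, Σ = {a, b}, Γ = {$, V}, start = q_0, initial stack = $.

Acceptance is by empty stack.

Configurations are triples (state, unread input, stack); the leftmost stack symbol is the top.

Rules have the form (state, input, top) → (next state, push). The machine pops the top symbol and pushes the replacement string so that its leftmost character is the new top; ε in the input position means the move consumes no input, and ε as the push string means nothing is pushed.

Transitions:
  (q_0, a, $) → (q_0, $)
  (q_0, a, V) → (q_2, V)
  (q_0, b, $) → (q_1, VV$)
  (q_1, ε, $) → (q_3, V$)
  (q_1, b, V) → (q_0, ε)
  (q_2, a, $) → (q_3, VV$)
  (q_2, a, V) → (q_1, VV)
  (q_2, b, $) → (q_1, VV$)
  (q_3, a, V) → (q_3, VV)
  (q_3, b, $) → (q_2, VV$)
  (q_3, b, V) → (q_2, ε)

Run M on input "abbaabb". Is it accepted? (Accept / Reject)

(q_0, abbaabb, $)
  read a, top $: go to q_0, push $ → (q_0, bbaabb, $)
  read b, top $: go to q_1, push VV$ → (q_1, baabb, VV$)
  read b, top V: go to q_0, push ε → (q_0, aabb, V$)
  read a, top V: go to q_2, push V → (q_2, abb, V$)
  read a, top V: go to q_1, push VV → (q_1, bb, VV$)
  read b, top V: go to q_0, push ε → (q_0, b, V$)
No transition applies at (q_0, b, V$); input not fully consumed.

Reject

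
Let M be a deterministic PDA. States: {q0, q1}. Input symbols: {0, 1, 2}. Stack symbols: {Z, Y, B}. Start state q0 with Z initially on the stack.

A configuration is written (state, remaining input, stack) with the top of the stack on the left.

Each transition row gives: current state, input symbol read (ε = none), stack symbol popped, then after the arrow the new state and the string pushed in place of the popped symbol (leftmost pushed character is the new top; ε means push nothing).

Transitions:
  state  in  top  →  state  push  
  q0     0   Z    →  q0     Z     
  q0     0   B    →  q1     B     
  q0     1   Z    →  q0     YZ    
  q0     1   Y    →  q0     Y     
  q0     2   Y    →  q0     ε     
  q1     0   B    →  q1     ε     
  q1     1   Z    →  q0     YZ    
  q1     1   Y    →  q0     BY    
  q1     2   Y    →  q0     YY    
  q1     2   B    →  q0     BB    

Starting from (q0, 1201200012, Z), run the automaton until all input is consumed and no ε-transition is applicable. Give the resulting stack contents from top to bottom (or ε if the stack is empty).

(q0, 1201200012, Z)
  read 1, top Z: go to q0, push YZ → (q0, 201200012, YZ)
  read 2, top Y: go to q0, push ε → (q0, 01200012, Z)
  read 0, top Z: go to q0, push Z → (q0, 1200012, Z)
  read 1, top Z: go to q0, push YZ → (q0, 200012, YZ)
  read 2, top Y: go to q0, push ε → (q0, 00012, Z)
  read 0, top Z: go to q0, push Z → (q0, 0012, Z)
  read 0, top Z: go to q0, push Z → (q0, 012, Z)
  read 0, top Z: go to q0, push Z → (q0, 12, Z)
  read 1, top Z: go to q0, push YZ → (q0, 2, YZ)
  read 2, top Y: go to q0, push ε → (q0, ε, Z)
All input consumed in state q0 with stack Z.

Z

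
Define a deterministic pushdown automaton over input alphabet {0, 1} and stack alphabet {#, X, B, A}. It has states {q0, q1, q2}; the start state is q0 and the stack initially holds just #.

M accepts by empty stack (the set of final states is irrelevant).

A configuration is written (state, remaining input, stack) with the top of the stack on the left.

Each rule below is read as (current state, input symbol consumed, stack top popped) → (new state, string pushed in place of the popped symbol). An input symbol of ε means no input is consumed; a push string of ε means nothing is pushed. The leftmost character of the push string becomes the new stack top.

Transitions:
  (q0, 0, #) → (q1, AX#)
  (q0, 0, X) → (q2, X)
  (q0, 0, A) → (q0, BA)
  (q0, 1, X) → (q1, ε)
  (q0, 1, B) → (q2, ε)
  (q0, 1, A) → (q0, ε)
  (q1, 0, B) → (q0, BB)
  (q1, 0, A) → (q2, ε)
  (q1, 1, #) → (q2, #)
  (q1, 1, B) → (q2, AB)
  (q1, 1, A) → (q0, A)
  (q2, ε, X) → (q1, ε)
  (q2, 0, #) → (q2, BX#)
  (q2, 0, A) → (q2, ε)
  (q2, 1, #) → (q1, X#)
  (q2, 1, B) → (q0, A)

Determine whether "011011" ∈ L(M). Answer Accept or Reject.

Reject

(q0, 011011, #) ⊢ (q1, 11011, AX#) ⊢ (q0, 1011, AX#) ⊢ (q0, 011, X#) ⊢ (q2, 11, X#) ⊢ (q1, 11, #) ⊢ (q2, 1, #) ⊢ (q1, ε, X#)
All input consumed; stack is X#, not empty, and no further ε-move applies.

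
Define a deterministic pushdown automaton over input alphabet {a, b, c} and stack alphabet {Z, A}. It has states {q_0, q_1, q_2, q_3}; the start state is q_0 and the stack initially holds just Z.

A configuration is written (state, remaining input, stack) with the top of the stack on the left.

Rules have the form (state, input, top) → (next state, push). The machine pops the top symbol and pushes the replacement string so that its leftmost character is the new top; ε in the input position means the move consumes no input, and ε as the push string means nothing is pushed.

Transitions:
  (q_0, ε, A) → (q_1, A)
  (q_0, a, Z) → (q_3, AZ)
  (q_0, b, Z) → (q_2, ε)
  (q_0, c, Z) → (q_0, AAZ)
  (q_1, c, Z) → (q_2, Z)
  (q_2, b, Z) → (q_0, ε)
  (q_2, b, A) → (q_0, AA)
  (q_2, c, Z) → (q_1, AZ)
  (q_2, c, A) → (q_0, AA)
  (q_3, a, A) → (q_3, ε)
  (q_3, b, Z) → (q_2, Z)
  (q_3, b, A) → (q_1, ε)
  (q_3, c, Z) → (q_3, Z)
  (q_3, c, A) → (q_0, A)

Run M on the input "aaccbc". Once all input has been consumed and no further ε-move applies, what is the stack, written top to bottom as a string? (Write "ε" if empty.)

AZ

(q_0, aaccbc, Z)
  read a, top Z: go to q_3, push AZ → (q_3, accbc, AZ)
  read a, top A: go to q_3, push ε → (q_3, ccbc, Z)
  read c, top Z: go to q_3, push Z → (q_3, cbc, Z)
  read c, top Z: go to q_3, push Z → (q_3, bc, Z)
  read b, top Z: go to q_2, push Z → (q_2, c, Z)
  read c, top Z: go to q_1, push AZ → (q_1, ε, AZ)
All input consumed in state q_1 with stack AZ.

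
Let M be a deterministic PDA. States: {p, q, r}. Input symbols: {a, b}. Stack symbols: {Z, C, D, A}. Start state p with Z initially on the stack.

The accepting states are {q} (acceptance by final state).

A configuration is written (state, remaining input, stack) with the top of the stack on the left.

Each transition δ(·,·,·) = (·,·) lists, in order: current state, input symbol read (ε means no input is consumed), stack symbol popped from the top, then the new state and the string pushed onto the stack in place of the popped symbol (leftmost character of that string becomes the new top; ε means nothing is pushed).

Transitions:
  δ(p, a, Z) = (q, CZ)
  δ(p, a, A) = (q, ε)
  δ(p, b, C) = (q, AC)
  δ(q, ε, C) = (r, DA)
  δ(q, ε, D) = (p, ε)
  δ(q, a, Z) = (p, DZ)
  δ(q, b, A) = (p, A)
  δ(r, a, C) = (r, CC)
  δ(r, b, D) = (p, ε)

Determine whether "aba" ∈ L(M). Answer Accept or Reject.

Accept

(p, aba, Z)
  read a, top Z: go to q, push CZ → (q, ba, CZ)
  ε-move, top C: go to r, push DA → (r, ba, DAZ)
  read b, top D: go to p, push ε → (p, a, AZ)
  read a, top A: go to q, push ε → (q, ε, Z)
All input consumed; state q ∈ F.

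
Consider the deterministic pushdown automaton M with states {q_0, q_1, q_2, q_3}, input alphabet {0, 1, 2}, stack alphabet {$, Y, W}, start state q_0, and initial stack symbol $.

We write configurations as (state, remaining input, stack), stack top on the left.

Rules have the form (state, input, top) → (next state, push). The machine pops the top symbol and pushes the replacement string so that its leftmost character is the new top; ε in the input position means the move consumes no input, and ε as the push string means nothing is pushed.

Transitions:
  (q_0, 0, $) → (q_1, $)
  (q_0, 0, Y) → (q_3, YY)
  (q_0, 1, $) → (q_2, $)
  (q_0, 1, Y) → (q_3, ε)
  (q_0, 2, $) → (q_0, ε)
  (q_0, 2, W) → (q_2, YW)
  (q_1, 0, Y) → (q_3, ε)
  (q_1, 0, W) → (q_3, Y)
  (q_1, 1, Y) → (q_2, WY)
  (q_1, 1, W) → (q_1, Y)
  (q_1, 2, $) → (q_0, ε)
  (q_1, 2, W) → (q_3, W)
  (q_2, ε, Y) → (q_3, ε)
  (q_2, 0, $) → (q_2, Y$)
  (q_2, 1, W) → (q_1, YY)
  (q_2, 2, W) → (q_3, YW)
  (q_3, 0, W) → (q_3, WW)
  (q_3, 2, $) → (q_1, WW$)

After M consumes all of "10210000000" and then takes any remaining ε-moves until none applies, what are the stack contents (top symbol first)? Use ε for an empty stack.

WWWWWWW$

(q_0, 10210000000, $) ⊢ (q_2, 0210000000, $) ⊢ (q_2, 210000000, Y$) ⊢ (q_3, 210000000, $) ⊢ (q_1, 10000000, WW$) ⊢ (q_1, 0000000, YW$) ⊢ (q_3, 000000, W$) ⊢ (q_3, 00000, WW$) ⊢ (q_3, 0000, WWW$) ⊢ (q_3, 000, WWWW$) ⊢ (q_3, 00, WWWWW$) ⊢ (q_3, 0, WWWWWW$) ⊢ (q_3, ε, WWWWWWW$)
All input consumed in state q_3 with stack WWWWWWW$.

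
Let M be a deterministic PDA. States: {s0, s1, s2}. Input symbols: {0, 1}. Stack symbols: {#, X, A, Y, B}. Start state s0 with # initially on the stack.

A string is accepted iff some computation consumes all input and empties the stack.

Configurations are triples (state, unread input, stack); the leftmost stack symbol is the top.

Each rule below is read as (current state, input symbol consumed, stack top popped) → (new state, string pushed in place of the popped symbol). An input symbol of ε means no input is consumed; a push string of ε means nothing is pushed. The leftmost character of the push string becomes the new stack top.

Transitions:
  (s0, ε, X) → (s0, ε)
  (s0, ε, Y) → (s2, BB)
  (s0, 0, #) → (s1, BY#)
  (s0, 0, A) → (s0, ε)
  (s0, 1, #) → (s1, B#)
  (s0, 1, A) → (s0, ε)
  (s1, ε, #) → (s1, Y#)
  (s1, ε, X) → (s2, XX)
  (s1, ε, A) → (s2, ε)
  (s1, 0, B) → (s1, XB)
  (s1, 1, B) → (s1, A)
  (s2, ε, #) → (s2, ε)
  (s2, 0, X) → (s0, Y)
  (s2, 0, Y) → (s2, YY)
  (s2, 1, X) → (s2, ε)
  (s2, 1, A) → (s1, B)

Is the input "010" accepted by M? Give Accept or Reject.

(s0, 010, #) ⊢ (s1, 10, BY#) ⊢ (s1, 0, AY#) ⊢ (s2, 0, Y#) ⊢ (s2, ε, YY#)
All input consumed; stack is YY#, not empty, and no further ε-move applies.

Reject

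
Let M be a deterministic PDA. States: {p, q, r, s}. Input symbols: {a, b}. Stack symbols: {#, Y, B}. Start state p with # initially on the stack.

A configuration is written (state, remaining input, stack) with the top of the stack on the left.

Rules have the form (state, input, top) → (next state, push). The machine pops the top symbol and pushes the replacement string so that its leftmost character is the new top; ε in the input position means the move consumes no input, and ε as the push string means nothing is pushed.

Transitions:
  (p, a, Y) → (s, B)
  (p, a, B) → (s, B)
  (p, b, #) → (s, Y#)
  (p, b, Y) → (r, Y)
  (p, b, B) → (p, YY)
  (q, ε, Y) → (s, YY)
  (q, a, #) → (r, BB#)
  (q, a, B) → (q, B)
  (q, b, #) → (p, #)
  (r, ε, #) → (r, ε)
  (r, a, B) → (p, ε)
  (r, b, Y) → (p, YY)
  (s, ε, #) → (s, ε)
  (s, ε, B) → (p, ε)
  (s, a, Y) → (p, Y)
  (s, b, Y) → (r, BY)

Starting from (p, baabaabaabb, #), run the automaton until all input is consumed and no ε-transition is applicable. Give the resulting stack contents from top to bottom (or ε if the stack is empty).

(p, baabaabaabb, #)
  read b, top #: go to s, push Y# → (s, aabaabaabb, Y#)
  read a, top Y: go to p, push Y → (p, abaabaabb, Y#)
  read a, top Y: go to s, push B → (s, baabaabb, B#)
  ε-move, top B: go to p, push ε → (p, baabaabb, #)
  read b, top #: go to s, push Y# → (s, aabaabb, Y#)
  read a, top Y: go to p, push Y → (p, abaabb, Y#)
  read a, top Y: go to s, push B → (s, baabb, B#)
  ε-move, top B: go to p, push ε → (p, baabb, #)
  read b, top #: go to s, push Y# → (s, aabb, Y#)
  read a, top Y: go to p, push Y → (p, abb, Y#)
  read a, top Y: go to s, push B → (s, bb, B#)
  ε-move, top B: go to p, push ε → (p, bb, #)
  read b, top #: go to s, push Y# → (s, b, Y#)
  read b, top Y: go to r, push BY → (r, ε, BY#)
All input consumed in state r with stack BY#.

BY#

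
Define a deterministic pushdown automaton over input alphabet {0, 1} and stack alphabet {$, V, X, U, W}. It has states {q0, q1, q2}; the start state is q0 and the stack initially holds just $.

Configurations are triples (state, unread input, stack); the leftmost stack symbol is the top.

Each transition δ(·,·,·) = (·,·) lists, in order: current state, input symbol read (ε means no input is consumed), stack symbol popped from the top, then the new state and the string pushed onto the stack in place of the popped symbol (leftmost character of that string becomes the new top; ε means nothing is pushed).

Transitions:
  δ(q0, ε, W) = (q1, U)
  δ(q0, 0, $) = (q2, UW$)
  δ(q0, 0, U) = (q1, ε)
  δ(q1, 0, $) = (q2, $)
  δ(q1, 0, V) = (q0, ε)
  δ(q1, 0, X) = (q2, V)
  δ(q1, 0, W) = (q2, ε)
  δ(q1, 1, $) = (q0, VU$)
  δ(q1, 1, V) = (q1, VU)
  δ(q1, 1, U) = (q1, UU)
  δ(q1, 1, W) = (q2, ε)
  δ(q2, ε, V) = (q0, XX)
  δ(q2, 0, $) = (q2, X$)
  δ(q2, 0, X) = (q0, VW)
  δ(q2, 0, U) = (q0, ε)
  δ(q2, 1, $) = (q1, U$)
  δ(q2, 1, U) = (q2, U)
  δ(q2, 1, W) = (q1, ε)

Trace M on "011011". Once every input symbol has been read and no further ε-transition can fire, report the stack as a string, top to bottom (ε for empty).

UUU$

(q0, 011011, $)
  read 0, top $: go to q2, push UW$ → (q2, 11011, UW$)
  read 1, top U: go to q2, push U → (q2, 1011, UW$)
  read 1, top U: go to q2, push U → (q2, 011, UW$)
  read 0, top U: go to q0, push ε → (q0, 11, W$)
  ε-move, top W: go to q1, push U → (q1, 11, U$)
  read 1, top U: go to q1, push UU → (q1, 1, UU$)
  read 1, top U: go to q1, push UU → (q1, ε, UUU$)
All input consumed in state q1 with stack UUU$.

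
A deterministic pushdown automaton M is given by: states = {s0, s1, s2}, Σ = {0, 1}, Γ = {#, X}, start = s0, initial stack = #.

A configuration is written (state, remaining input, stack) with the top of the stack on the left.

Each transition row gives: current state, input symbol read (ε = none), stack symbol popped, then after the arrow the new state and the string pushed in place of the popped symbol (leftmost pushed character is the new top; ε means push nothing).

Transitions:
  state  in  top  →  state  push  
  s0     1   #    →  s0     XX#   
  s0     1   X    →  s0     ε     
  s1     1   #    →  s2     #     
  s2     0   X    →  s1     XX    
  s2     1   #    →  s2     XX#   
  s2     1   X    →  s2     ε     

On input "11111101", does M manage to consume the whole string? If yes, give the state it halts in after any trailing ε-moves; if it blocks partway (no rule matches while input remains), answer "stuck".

(s0, 11111101, #)
  read 1, top #: go to s0, push XX# → (s0, 1111101, XX#)
  read 1, top X: go to s0, push ε → (s0, 111101, X#)
  read 1, top X: go to s0, push ε → (s0, 11101, #)
  read 1, top #: go to s0, push XX# → (s0, 1101, XX#)
  read 1, top X: go to s0, push ε → (s0, 101, X#)
  read 1, top X: go to s0, push ε → (s0, 01, #)
No transition for (s0, 0, top #); M blocks with input 01 remaining.

stuck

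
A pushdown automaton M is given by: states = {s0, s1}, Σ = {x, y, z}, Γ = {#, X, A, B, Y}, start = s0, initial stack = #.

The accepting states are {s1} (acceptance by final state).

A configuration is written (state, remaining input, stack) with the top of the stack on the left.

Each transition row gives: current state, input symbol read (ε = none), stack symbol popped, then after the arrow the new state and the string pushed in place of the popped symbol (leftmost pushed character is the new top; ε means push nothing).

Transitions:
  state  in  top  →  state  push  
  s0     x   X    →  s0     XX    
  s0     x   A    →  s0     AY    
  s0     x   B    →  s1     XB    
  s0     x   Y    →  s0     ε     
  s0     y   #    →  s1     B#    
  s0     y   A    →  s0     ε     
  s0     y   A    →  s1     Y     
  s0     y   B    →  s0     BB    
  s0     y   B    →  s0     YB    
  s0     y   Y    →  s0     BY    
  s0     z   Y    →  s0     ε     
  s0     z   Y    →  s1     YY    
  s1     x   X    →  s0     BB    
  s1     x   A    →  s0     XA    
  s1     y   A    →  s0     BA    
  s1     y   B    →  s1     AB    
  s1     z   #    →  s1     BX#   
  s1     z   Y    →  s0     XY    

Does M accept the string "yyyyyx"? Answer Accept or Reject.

Accept

One accepting computation: (s0, yyyyyx, #) ⊢ (s1, yyyyx, B#) ⊢ (s1, yyyx, AB#) ⊢ (s0, yyx, BAB#) ⊢ (s0, yx, BBAB#) ⊢ (s0, x, BBBAB#) ⊢ (s1, ε, XBBBAB#)
All input consumed and state s1 ∈ F.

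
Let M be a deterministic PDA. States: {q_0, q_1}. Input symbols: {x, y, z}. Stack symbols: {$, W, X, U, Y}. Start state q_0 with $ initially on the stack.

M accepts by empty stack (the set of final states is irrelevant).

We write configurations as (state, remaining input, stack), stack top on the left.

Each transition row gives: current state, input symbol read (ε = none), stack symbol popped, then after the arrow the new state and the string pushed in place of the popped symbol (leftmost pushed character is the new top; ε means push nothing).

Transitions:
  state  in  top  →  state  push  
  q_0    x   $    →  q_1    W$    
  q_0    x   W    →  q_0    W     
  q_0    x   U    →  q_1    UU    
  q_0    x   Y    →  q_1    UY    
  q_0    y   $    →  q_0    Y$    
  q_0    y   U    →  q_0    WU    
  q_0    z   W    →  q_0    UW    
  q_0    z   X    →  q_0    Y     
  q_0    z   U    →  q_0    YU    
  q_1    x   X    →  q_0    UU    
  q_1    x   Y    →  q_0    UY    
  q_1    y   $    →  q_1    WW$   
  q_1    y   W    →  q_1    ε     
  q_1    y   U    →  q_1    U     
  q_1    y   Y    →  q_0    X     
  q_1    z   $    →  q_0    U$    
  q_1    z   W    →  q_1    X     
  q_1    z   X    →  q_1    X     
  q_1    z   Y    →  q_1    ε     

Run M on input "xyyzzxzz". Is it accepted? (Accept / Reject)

Reject

(q_0, xyyzzxzz, $)
  read x, top $: go to q_1, push W$ → (q_1, yyzzxzz, W$)
  read y, top W: go to q_1, push ε → (q_1, yzzxzz, $)
  read y, top $: go to q_1, push WW$ → (q_1, zzxzz, WW$)
  read z, top W: go to q_1, push X → (q_1, zxzz, XW$)
  read z, top X: go to q_1, push X → (q_1, xzz, XW$)
  read x, top X: go to q_0, push UU → (q_0, zz, UUW$)
  read z, top U: go to q_0, push YU → (q_0, z, YUUW$)
No transition applies at (q_0, z, YUUW$); input not fully consumed.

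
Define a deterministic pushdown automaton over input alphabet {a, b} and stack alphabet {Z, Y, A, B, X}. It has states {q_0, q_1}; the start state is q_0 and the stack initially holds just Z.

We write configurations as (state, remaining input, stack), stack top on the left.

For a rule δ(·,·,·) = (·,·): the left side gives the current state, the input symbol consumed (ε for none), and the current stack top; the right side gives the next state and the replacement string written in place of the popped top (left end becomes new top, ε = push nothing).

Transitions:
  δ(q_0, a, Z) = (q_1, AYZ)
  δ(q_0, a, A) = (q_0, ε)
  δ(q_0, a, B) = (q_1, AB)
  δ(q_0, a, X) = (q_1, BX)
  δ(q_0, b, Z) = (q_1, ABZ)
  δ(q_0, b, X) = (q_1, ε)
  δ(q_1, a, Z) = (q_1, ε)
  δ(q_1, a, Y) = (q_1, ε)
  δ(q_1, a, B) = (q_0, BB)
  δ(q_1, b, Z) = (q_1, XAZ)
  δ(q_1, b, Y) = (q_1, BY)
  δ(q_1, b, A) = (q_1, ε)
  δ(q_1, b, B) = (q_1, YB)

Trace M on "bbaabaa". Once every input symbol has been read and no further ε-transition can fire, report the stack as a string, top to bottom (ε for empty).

ABBBZ

(q_0, bbaabaa, Z)
  read b, top Z: go to q_1, push ABZ → (q_1, baabaa, ABZ)
  read b, top A: go to q_1, push ε → (q_1, aabaa, BZ)
  read a, top B: go to q_0, push BB → (q_0, abaa, BBZ)
  read a, top B: go to q_1, push AB → (q_1, baa, ABBZ)
  read b, top A: go to q_1, push ε → (q_1, aa, BBZ)
  read a, top B: go to q_0, push BB → (q_0, a, BBBZ)
  read a, top B: go to q_1, push AB → (q_1, ε, ABBBZ)
All input consumed in state q_1 with stack ABBBZ.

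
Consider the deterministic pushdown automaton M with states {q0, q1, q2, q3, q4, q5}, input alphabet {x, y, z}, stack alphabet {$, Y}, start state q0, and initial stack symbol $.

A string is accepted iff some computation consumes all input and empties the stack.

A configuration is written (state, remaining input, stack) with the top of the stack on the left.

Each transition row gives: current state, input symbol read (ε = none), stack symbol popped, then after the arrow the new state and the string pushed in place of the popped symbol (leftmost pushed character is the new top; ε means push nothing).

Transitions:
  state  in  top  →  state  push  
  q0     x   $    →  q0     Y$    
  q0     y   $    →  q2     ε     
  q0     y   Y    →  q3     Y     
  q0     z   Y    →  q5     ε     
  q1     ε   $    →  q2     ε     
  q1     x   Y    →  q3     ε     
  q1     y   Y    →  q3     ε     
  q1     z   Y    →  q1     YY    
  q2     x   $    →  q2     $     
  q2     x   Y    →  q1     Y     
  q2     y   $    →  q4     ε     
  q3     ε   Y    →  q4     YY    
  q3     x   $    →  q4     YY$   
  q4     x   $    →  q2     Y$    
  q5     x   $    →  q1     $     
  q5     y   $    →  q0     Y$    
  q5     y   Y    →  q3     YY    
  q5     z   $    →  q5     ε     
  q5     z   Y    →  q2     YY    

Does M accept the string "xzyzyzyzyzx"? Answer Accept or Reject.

Accept

(q0, xzyzyzyzyzx, $) ⊢ (q0, zyzyzyzyzx, Y$) ⊢ (q5, yzyzyzyzx, $) ⊢ (q0, zyzyzyzx, Y$) ⊢ (q5, yzyzyzx, $) ⊢ (q0, zyzyzx, Y$) ⊢ (q5, yzyzx, $) ⊢ (q0, zyzx, Y$) ⊢ (q5, yzx, $) ⊢ (q0, zx, Y$) ⊢ (q5, x, $) ⊢ (q1, ε, $) ⊢ (q2, ε, ε)
All input consumed and the stack is empty.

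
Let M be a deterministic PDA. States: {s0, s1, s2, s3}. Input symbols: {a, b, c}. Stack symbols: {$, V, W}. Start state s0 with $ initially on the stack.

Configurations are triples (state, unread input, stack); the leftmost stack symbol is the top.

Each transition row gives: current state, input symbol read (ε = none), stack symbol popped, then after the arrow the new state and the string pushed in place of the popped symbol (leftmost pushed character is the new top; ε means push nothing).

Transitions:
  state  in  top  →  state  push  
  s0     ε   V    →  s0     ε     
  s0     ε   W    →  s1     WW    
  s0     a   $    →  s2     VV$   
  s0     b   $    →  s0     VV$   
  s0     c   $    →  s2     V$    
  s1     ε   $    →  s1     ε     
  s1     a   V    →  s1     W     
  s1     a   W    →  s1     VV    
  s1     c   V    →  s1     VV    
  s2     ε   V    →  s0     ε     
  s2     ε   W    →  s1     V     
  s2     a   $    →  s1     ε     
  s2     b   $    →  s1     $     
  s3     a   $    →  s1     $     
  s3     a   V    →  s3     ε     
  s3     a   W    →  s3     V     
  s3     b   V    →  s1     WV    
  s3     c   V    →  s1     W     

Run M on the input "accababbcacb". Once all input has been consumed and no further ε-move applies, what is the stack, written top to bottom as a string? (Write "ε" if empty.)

$

(s0, accababbcacb, $)
  read a, top $: go to s2, push VV$ → (s2, ccababbcacb, VV$)
  ε-move, top V: go to s0, push ε → (s0, ccababbcacb, V$)
  ε-move, top V: go to s0, push ε → (s0, ccababbcacb, $)
  read c, top $: go to s2, push V$ → (s2, cababbcacb, V$)
  ε-move, top V: go to s0, push ε → (s0, cababbcacb, $)
  read c, top $: go to s2, push V$ → (s2, ababbcacb, V$)
  ε-move, top V: go to s0, push ε → (s0, ababbcacb, $)
  read a, top $: go to s2, push VV$ → (s2, babbcacb, VV$)
  ε-move, top V: go to s0, push ε → (s0, babbcacb, V$)
  ε-move, top V: go to s0, push ε → (s0, babbcacb, $)
  read b, top $: go to s0, push VV$ → (s0, abbcacb, VV$)
  ε-move, top V: go to s0, push ε → (s0, abbcacb, V$)
  ε-move, top V: go to s0, push ε → (s0, abbcacb, $)
  read a, top $: go to s2, push VV$ → (s2, bbcacb, VV$)
  ε-move, top V: go to s0, push ε → (s0, bbcacb, V$)
  ε-move, top V: go to s0, push ε → (s0, bbcacb, $)
  read b, top $: go to s0, push VV$ → (s0, bcacb, VV$)
  ε-move, top V: go to s0, push ε → (s0, bcacb, V$)
  ε-move, top V: go to s0, push ε → (s0, bcacb, $)
  read b, top $: go to s0, push VV$ → (s0, cacb, VV$)
  ε-move, top V: go to s0, push ε → (s0, cacb, V$)
  ε-move, top V: go to s0, push ε → (s0, cacb, $)
  read c, top $: go to s2, push V$ → (s2, acb, V$)
  ε-move, top V: go to s0, push ε → (s0, acb, $)
  read a, top $: go to s2, push VV$ → (s2, cb, VV$)
  ε-move, top V: go to s0, push ε → (s0, cb, V$)
  ε-move, top V: go to s0, push ε → (s0, cb, $)
  read c, top $: go to s2, push V$ → (s2, b, V$)
  ε-move, top V: go to s0, push ε → (s0, b, $)
  read b, top $: go to s0, push VV$ → (s0, ε, VV$)
  ε-move, top V: go to s0, push ε → (s0, ε, V$)
  ε-move, top V: go to s0, push ε → (s0, ε, $)
All input consumed in state s0 with stack $.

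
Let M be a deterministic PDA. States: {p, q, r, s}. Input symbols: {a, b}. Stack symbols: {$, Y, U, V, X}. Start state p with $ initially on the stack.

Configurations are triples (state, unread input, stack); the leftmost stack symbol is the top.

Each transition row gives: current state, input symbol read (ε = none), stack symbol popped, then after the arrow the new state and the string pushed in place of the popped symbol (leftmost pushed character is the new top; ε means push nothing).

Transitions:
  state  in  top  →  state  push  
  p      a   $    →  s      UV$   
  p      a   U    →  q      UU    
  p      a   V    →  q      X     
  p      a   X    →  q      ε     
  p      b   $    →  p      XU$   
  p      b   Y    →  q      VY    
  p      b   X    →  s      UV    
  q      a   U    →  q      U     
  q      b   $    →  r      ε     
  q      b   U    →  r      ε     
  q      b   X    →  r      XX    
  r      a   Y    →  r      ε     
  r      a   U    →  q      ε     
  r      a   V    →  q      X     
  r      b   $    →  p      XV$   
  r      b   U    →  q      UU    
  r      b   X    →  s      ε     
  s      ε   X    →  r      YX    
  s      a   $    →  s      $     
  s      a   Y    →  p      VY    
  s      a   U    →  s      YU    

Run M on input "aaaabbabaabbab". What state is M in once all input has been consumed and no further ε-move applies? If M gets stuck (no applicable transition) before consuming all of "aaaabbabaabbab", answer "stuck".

s

(p, aaaabbabaabbab, $)
  read a, top $: go to s, push UV$ → (s, aaabbabaabbab, UV$)
  read a, top U: go to s, push YU → (s, aabbabaabbab, YUV$)
  read a, top Y: go to p, push VY → (p, abbabaabbab, VYUV$)
  read a, top V: go to q, push X → (q, bbabaabbab, XYUV$)
  read b, top X: go to r, push XX → (r, babaabbab, XXYUV$)
  read b, top X: go to s, push ε → (s, abaabbab, XYUV$)
  ε-move, top X: go to r, push YX → (r, abaabbab, YXYUV$)
  read a, top Y: go to r, push ε → (r, baabbab, XYUV$)
  read b, top X: go to s, push ε → (s, aabbab, YUV$)
  read a, top Y: go to p, push VY → (p, abbab, VYUV$)
  read a, top V: go to q, push X → (q, bbab, XYUV$)
  read b, top X: go to r, push XX → (r, bab, XXYUV$)
  read b, top X: go to s, push ε → (s, ab, XYUV$)
  ε-move, top X: go to r, push YX → (r, ab, YXYUV$)
  read a, top Y: go to r, push ε → (r, b, XYUV$)
  read b, top X: go to s, push ε → (s, ε, YUV$)
All input consumed; M is in state s.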